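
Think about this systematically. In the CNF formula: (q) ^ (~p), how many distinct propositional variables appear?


Identify each variable that appears in the formula.
Variables found: p, q
Count = 2

2


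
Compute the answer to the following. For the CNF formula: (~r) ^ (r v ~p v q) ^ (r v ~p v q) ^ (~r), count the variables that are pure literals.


Check each variable for pure literal status:
p: pure negative
q: pure positive
r: mixed (not pure)
Pure literal count = 2

2


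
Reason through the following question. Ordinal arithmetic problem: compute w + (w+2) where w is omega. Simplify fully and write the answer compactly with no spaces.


Compute w + (w+2).
Ordinal + is associative but NOT commutative; for finite n>0, n + w = w but w + n stays w+n.
w + (w+2) = (w+w) + 2 = w*2+2.
Result = w*2+2

w*2+2


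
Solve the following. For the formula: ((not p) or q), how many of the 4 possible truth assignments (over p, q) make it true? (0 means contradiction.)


Check all 4 assignments:
p=0, q=0: 1
p=0, q=1: 1
p=1, q=0: 0
p=1, q=1: 1
Count of True = 3

3


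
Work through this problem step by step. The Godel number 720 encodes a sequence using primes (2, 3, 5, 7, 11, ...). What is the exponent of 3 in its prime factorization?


Factorize 720 by dividing by 3 repeatedly.
Division steps: 3 divides 720 exactly 2 time(s).
Exponent of 3 = 2

2


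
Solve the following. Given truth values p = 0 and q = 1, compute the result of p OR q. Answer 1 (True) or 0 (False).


p = 0, q = 1
Operation: p OR q
Evaluate: 0 OR 1 = 1

1


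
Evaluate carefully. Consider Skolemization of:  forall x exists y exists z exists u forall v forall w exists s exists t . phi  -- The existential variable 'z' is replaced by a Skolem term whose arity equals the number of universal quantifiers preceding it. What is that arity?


Quantifier prefix: forall x exists y exists z exists u forall v forall w exists s exists t
'z' is existentially quantified at position 3.
Universal variables preceding it: x
Skolem function arity = 1

1


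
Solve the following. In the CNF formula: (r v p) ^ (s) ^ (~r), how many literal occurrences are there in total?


Counting literals in each clause:
Clause 1: 2 literal(s)
Clause 2: 1 literal(s)
Clause 3: 1 literal(s)
Total = 4

4


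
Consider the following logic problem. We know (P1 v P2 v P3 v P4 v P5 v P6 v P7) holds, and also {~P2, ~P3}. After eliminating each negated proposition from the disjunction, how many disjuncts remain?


Original disjuncts (7): P1, P2, P3, P4, P5, P6, P7
Negated (eliminate): ~P2, ~P3
Remaining disjuncts: P1, P4, P5, P6, P7
Count = 7 - 2 = 5

5


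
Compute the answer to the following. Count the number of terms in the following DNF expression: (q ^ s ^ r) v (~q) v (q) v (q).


A DNF formula is a disjunction of terms (conjunctions).
Terms are separated by v.
Counting the disjuncts: 4 terms.

4


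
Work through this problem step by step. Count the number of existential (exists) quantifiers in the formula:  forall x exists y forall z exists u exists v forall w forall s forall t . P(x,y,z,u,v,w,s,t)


Quantifier prefix: forall x exists y forall z exists u exists v forall w forall s forall t
Mark each quantifier type:
  U E U E E U U U
Universal count = 5, Existential count = 3
Asked for existential (exists) quantifiers: 3

3


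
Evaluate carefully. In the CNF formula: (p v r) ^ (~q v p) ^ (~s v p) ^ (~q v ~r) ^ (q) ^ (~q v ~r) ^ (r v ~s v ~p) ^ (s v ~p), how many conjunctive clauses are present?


A CNF formula is a conjunction of clauses.
Clauses are separated by ^.
Counting the conjuncts: 8 clauses.

8


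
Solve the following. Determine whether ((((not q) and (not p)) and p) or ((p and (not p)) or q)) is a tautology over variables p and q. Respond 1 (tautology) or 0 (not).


Check all 4 assignments:
p=0, q=0: 0
p=0, q=1: 1
p=1, q=0: 0
p=1, q=1: 1
Satisfying count = 2/4.
Tautology iff count = 4: no.

0


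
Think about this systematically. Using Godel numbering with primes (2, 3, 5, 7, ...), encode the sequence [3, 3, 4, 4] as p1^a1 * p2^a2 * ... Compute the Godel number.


Encode each element as an exponent of the corresponding prime:
  2^3 = 8
  3^3 = 27
  5^4 = 625
  7^4 = 2401
Product = 8 * 27 * 625 * 2401 = 324135000

324135000


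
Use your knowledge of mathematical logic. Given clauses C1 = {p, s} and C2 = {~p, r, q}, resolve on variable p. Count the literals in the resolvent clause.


Remove p from C1 and ~p from C2.
C1 remainder: {s}
C2 remainder: {r, q}
Union (resolvent): {q, r, s}
Resolvent has 3 literal(s).

3


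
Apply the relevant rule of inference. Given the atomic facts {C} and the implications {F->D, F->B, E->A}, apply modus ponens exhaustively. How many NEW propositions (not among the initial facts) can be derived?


Initial facts: {C}
Apply modus ponens to closure:
  (no implication fires)
Final known: {C}
New propositions: {(none)}
Count = 0

0


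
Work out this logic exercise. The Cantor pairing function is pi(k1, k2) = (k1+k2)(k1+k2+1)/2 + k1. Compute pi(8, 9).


k1 + k2 = 17
(k1+k2)(k1+k2+1)/2 = 17 * 18 / 2 = 153
pi = 153 + 8 = 161

161


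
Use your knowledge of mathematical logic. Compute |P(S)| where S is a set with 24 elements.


The power set of a set with n elements has 2^n elements.
|P(S)| = 2^24 = 16777216

16777216


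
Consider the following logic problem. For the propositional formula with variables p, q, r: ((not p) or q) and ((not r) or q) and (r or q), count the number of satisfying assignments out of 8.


Evaluate all 8 assignments for p, q, r:
p=0, q=0, r=0: 0
p=0, q=0, r=1: 0
p=0, q=1, r=0: 1
p=0, q=1, r=1: 1
p=1, q=0, r=0: 0
p=1, q=0, r=1: 0
p=1, q=1, r=0: 1
p=1, q=1, r=1: 1
Satisfying count = 4

4


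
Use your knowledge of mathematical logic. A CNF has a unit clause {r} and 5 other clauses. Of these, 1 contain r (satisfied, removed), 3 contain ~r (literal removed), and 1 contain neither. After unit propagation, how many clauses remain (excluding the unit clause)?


Satisfied (removed): 1
Shortened (remain): 3
Unchanged (remain): 1
Remaining = 3 + 1 = 4

4


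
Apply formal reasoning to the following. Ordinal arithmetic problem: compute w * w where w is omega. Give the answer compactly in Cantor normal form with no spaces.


Compute w * w.
Ordinal * is associative and left-distributive over +, but NOT commutative; for finite n>1, n*w = w but w*n stays w*n.
w * w = w^2 by definition.
Result = w^2

w^2


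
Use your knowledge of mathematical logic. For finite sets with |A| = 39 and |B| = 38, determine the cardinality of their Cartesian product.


The Cartesian product A x B contains all ordered pairs (a, b).
|A x B| = |A| * |B| = 39 * 38 = 1482

1482


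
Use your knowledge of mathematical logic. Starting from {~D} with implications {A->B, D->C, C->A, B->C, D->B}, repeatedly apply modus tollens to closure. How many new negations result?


Initial negated facts: {~D}
Apply modus tollens to closure:
  (no implication fires)
Final negated: {~D}
New negations: {(none)}
Count = 0

0


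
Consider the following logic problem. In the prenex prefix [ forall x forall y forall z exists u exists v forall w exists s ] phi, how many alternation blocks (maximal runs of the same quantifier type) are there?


Quantifier-type sequence: A A A E E A E  (A=forall, E=exists)
Group into maximal same-type runs:
  Ax3 | Ex2 | Ax1 | Ex1
Number of blocks = 4

4


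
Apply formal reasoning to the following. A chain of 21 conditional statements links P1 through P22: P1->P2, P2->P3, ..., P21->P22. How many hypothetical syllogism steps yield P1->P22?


With 21 implications in a chain connecting 22 propositions:
P1->P2, P2->P3, ..., P21->P22
Steps needed = (number of implications) - 1 = 21 - 1 = 20

20


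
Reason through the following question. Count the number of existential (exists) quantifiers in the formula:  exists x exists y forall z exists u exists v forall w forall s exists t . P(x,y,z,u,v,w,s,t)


Quantifier prefix: exists x exists y forall z exists u exists v forall w forall s exists t
Mark each quantifier type:
  E E U E E U U E
Universal count = 3, Existential count = 5
Asked for existential (exists) quantifiers: 5

5


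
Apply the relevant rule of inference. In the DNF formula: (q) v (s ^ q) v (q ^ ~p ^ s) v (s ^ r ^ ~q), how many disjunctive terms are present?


A DNF formula is a disjunction of terms (conjunctions).
Terms are separated by v.
Counting the disjuncts: 4 terms.

4


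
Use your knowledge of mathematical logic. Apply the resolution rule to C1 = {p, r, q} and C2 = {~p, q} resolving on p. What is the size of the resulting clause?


Remove p from C1 and ~p from C2.
C1 remainder: {r, q}
C2 remainder: {q}
Union (resolvent): {q, r}
Resolvent has 2 literal(s).

2


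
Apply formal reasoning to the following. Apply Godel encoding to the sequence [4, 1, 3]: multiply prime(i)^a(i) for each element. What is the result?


Encode each element as an exponent of the corresponding prime:
  2^4 = 16
  3^1 = 3
  5^3 = 125
Product = 16 * 3 * 125 = 6000

6000


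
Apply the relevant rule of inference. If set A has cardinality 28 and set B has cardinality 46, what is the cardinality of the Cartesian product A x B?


The Cartesian product A x B contains all ordered pairs (a, b).
|A x B| = |A| * |B| = 28 * 46 = 1288

1288


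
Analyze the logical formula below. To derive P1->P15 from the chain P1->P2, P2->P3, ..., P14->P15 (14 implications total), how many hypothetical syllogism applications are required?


With 14 implications in a chain connecting 15 propositions:
P1->P2, P2->P3, ..., P14->P15
Steps needed = (number of implications) - 1 = 14 - 1 = 13

13


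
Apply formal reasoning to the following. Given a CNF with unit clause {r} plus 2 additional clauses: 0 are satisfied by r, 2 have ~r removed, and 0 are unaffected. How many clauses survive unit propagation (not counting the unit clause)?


Satisfied (removed): 0
Shortened (remain): 2
Unchanged (remain): 0
Remaining = 2 + 0 = 2

2


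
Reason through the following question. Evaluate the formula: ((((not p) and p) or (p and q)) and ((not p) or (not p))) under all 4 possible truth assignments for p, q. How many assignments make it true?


Check all 4 assignments:
p=0, q=0: 0
p=0, q=1: 0
p=1, q=0: 0
p=1, q=1: 0
Count of True = 0

0


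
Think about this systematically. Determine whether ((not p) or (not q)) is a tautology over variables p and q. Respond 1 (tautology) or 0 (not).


Check all 4 assignments:
p=0, q=0: 1
p=0, q=1: 1
p=1, q=0: 1
p=1, q=1: 0
Satisfying count = 3/4.
Tautology iff count = 4: no.

0


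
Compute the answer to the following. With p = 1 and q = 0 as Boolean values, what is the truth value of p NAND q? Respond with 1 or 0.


p = 1, q = 0
Operation: p NAND q
Evaluate: 1 NAND 0 = 1

1


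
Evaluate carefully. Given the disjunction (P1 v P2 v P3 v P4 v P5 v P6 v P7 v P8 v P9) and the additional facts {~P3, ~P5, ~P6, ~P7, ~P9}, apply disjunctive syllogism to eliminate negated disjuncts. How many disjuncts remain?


Original disjuncts (9): P1, P2, P3, P4, P5, P6, P7, P8, P9
Negated (eliminate): ~P3, ~P5, ~P6, ~P7, ~P9
Remaining disjuncts: P1, P2, P4, P8
Count = 9 - 5 = 4

4


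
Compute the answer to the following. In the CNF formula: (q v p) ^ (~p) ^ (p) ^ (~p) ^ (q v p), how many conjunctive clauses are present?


A CNF formula is a conjunction of clauses.
Clauses are separated by ^.
Counting the conjuncts: 5 clauses.

5


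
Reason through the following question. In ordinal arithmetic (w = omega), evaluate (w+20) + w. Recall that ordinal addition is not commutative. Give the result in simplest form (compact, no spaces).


Compute (w+20) + w.
Ordinal + is associative but NOT commutative; for finite n>0, n + w = w but w + n stays w+n.
(w+20) + w = w + (20+w) = w + w = w*2 (the finite tail 20 is absorbed by the right w).
Result = w*2

w*2


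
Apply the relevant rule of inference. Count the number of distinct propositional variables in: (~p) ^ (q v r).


Identify each variable that appears in the formula.
Variables found: p, q, r
Count = 3

3


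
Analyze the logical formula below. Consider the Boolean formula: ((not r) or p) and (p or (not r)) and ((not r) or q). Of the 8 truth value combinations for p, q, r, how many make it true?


Evaluate all 8 assignments for p, q, r:
p=0, q=0, r=0: 1
p=0, q=0, r=1: 0
p=0, q=1, r=0: 1
p=0, q=1, r=1: 0
p=1, q=0, r=0: 1
p=1, q=0, r=1: 0
p=1, q=1, r=0: 1
p=1, q=1, r=1: 1
Satisfying count = 5

5


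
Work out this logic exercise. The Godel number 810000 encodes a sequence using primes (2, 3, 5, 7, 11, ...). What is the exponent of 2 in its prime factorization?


Factorize 810000 by dividing by 2 repeatedly.
Division steps: 2 divides 810000 exactly 4 time(s).
Exponent of 2 = 4

4


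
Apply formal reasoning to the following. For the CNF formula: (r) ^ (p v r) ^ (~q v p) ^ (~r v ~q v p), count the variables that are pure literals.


Check each variable for pure literal status:
p: pure positive
q: pure negative
r: mixed (not pure)
Pure literal count = 2

2


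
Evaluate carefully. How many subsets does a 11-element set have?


The power set of a set with n elements has 2^n elements.
|P(S)| = 2^11 = 2048

2048


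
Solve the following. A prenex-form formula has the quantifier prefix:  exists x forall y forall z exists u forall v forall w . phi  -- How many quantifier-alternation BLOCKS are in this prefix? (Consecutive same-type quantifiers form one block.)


Quantifier-type sequence: E A A E A A  (A=forall, E=exists)
Group into maximal same-type runs:
  Ex1 | Ax2 | Ex1 | Ax2
Number of blocks = 4

4


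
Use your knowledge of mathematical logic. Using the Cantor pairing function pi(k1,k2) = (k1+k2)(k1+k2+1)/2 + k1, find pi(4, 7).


k1 + k2 = 11
(k1+k2)(k1+k2+1)/2 = 11 * 12 / 2 = 66
pi = 66 + 4 = 70

70


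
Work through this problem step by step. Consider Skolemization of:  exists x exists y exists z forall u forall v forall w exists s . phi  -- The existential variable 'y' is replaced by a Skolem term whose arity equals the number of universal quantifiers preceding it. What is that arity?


Quantifier prefix: exists x exists y exists z forall u forall v forall w exists s
'y' is existentially quantified at position 2.
No universal quantifiers precede it.
Skolem function arity = 0 (a Skolem constant)

0


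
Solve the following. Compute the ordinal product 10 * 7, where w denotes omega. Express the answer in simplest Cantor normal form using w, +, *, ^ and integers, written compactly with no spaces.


Compute 10 * 7.
Ordinal * is associative and left-distributive over +, but NOT commutative; for finite n>1, n*w = w but w*n stays w*n.
Both finite; ordinal * agrees with natural *: 10 * 7 = 70.
Result = 70

70


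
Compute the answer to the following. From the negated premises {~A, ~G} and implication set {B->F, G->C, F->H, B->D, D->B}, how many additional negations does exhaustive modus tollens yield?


Initial negated facts: {~A, ~G}
Apply modus tollens to closure:
  (no implication fires)
Final negated: {~A, ~G}
New negations: {(none)}
Count = 0

0


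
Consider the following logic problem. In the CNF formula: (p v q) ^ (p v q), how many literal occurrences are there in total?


Counting literals in each clause:
Clause 1: 2 literal(s)
Clause 2: 2 literal(s)
Total = 4

4


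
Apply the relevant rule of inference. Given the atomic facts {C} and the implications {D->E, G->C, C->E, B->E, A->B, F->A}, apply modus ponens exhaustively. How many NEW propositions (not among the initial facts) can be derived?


Initial facts: {C}
Apply modus ponens to closure:
  C and C->E  =>  E
Final known: {C, E}
New propositions: {E}
Count = 1

1


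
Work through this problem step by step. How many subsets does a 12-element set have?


The power set of a set with n elements has 2^n elements.
|P(S)| = 2^12 = 4096

4096


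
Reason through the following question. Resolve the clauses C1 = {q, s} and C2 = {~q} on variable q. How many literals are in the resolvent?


Remove q from C1 and ~q from C2.
C1 remainder: {s}
C2 remainder: {}
Union (resolvent): {s}
Resolvent has 1 literal(s).

1


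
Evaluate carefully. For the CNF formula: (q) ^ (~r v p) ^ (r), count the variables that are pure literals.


Check each variable for pure literal status:
p: pure positive
q: pure positive
r: mixed (not pure)
Pure literal count = 2

2


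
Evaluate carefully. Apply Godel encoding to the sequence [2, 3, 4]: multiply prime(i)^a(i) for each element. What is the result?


Encode each element as an exponent of the corresponding prime:
  2^2 = 4
  3^3 = 27
  5^4 = 625
Product = 4 * 27 * 625 = 67500

67500


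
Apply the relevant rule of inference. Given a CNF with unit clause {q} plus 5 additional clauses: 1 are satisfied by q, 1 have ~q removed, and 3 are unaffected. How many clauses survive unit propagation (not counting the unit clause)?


Satisfied (removed): 1
Shortened (remain): 1
Unchanged (remain): 3
Remaining = 1 + 3 = 4

4


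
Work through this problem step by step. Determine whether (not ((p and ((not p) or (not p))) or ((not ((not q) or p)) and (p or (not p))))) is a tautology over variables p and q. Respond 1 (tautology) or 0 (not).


Check all 4 assignments:
p=0, q=0: 1
p=0, q=1: 0
p=1, q=0: 1
p=1, q=1: 1
Satisfying count = 3/4.
Tautology iff count = 4: no.

0


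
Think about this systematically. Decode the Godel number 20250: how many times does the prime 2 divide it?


Factorize 20250 by dividing by 2 repeatedly.
Division steps: 2 divides 20250 exactly 1 time(s).
Exponent of 2 = 1

1


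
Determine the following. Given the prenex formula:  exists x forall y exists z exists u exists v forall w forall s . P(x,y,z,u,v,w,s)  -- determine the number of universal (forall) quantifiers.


Quantifier prefix: exists x forall y exists z exists u exists v forall w forall s
Mark each quantifier type:
  E U E E E U U
Universal count = 3, Existential count = 4
Asked for universal (forall) quantifiers: 3

3


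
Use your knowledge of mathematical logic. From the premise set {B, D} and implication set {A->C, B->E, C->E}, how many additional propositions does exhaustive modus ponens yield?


Initial facts: {B, D}
Apply modus ponens to closure:
  B and B->E  =>  E
Final known: {B, D, E}
New propositions: {E}
Count = 1

1


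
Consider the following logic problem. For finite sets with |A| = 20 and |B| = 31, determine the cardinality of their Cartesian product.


The Cartesian product A x B contains all ordered pairs (a, b).
|A x B| = |A| * |B| = 20 * 31 = 620

620


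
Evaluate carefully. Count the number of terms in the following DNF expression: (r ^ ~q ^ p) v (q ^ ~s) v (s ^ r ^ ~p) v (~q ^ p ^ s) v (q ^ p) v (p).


A DNF formula is a disjunction of terms (conjunctions).
Terms are separated by v.
Counting the disjuncts: 6 terms.

6


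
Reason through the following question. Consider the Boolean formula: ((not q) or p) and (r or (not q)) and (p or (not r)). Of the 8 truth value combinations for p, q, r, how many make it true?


Evaluate all 8 assignments for p, q, r:
p=0, q=0, r=0: 1
p=0, q=0, r=1: 0
p=0, q=1, r=0: 0
p=0, q=1, r=1: 0
p=1, q=0, r=0: 1
p=1, q=0, r=1: 1
p=1, q=1, r=0: 0
p=1, q=1, r=1: 1
Satisfying count = 4

4


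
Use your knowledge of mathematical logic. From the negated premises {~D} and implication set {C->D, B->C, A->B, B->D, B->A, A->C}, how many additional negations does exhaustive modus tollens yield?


Initial negated facts: {~D}
Apply modus tollens to closure:
  ~D and C->D  =>  ~C
  ~C and B->C  =>  ~B
  ~B and A->B  =>  ~A
Final negated: {~A, ~B, ~C, ~D}
New negations: {~A, ~B, ~C}
Count = 3

3


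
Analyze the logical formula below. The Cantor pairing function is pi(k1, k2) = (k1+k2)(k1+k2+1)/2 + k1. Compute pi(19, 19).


k1 + k2 = 38
(k1+k2)(k1+k2+1)/2 = 38 * 39 / 2 = 741
pi = 741 + 19 = 760

760


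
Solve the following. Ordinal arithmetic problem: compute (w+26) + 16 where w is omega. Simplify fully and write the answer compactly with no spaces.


Compute (w+26) + 16.
Ordinal + is associative but NOT commutative; for finite n>0, n + w = w but w + n stays w+n.
By associativity: (w+26) + 16 = w + (26+16) = w+42.
Result = w+42

w+42


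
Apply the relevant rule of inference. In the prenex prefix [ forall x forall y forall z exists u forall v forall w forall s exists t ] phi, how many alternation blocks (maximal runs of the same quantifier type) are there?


Quantifier-type sequence: A A A E A A A E  (A=forall, E=exists)
Group into maximal same-type runs:
  Ax3 | Ex1 | Ax3 | Ex1
Number of blocks = 4

4


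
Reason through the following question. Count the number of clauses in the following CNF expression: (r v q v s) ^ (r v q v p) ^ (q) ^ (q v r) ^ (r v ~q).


A CNF formula is a conjunction of clauses.
Clauses are separated by ^.
Counting the conjuncts: 5 clauses.

5


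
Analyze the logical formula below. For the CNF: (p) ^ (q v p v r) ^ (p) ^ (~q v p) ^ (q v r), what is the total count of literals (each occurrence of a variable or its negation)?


Counting literals in each clause:
Clause 1: 1 literal(s)
Clause 2: 3 literal(s)
Clause 3: 1 literal(s)
Clause 4: 2 literal(s)
Clause 5: 2 literal(s)
Total = 9

9


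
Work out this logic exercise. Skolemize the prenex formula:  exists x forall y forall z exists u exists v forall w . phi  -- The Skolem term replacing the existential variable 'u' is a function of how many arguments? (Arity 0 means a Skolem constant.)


Quantifier prefix: exists x forall y forall z exists u exists v forall w
'u' is existentially quantified at position 4.
Universal variables preceding it: y, z
Skolem function arity = 2

2


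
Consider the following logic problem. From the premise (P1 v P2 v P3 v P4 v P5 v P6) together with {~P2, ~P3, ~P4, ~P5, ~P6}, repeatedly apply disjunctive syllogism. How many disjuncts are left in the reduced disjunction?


Original disjuncts (6): P1, P2, P3, P4, P5, P6
Negated (eliminate): ~P2, ~P3, ~P4, ~P5, ~P6
Remaining disjuncts: P1
Count = 6 - 5 = 1

1


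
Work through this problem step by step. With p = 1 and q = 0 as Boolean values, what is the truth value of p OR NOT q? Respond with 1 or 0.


p = 1, q = 0
Operation: p OR NOT q
Evaluate: 1 OR NOT 0 = 1

1


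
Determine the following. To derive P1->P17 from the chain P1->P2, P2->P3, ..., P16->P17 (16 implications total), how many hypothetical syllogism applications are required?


With 16 implications in a chain connecting 17 propositions:
P1->P2, P2->P3, ..., P16->P17
Steps needed = (number of implications) - 1 = 16 - 1 = 15

15


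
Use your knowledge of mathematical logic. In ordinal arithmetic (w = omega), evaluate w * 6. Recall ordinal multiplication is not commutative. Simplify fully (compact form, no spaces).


Compute w * 6.
Ordinal * is associative and left-distributive over +, but NOT commutative; for finite n>1, n*w = w but w*n stays w*n.
w * 6 means 6 copies of w concatenated: w*6.
Result = w*6

w*6


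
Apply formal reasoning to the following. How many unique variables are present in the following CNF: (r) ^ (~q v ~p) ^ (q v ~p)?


Identify each variable that appears in the formula.
Variables found: p, q, r
Count = 3

3


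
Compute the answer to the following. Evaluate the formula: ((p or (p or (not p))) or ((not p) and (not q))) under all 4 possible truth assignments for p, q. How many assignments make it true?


Check all 4 assignments:
p=0, q=0: 1
p=0, q=1: 1
p=1, q=0: 1
p=1, q=1: 1
Count of True = 4

4


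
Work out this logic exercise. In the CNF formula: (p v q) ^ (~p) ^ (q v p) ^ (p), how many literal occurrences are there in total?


Counting literals in each clause:
Clause 1: 2 literal(s)
Clause 2: 1 literal(s)
Clause 3: 2 literal(s)
Clause 4: 1 literal(s)
Total = 6

6


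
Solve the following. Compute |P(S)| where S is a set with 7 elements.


The power set of a set with n elements has 2^n elements.
|P(S)| = 2^7 = 128

128


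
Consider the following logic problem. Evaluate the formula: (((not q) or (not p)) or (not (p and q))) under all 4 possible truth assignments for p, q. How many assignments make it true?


Check all 4 assignments:
p=0, q=0: 1
p=0, q=1: 1
p=1, q=0: 1
p=1, q=1: 0
Count of True = 3

3


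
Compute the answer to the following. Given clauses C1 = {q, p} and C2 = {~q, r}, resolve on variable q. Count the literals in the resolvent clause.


Remove q from C1 and ~q from C2.
C1 remainder: {p}
C2 remainder: {r}
Union (resolvent): {p, r}
Resolvent has 2 literal(s).

2


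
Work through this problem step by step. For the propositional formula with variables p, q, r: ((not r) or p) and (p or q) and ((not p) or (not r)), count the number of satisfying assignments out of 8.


Evaluate all 8 assignments for p, q, r:
p=0, q=0, r=0: 0
p=0, q=0, r=1: 0
p=0, q=1, r=0: 1
p=0, q=1, r=1: 0
p=1, q=0, r=0: 1
p=1, q=0, r=1: 0
p=1, q=1, r=0: 1
p=1, q=1, r=1: 0
Satisfying count = 3

3


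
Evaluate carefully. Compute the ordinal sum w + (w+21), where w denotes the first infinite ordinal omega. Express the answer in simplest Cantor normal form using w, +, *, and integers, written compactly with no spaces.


Compute w + (w+21).
Ordinal + is associative but NOT commutative; for finite n>0, n + w = w but w + n stays w+n.
w + (w+21) = (w+w) + 21 = w*2+21.
Result = w*2+21

w*2+21


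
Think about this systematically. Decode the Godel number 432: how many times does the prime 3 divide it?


Factorize 432 by dividing by 3 repeatedly.
Division steps: 3 divides 432 exactly 3 time(s).
Exponent of 3 = 3

3


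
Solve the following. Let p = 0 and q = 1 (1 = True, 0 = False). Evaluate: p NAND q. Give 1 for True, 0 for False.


p = 0, q = 1
Operation: p NAND q
Evaluate: 0 NAND 1 = 1

1


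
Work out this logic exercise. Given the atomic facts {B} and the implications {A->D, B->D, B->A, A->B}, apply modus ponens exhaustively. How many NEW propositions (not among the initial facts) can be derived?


Initial facts: {B}
Apply modus ponens to closure:
  B and B->D  =>  D
  B and B->A  =>  A
Final known: {A, B, D}
New propositions: {A, D}
Count = 2

2


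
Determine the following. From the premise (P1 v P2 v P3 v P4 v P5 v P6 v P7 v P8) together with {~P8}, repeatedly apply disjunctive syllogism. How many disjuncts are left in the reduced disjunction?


Original disjuncts (8): P1, P2, P3, P4, P5, P6, P7, P8
Negated (eliminate): ~P8
Remaining disjuncts: P1, P2, P3, P4, P5, P6, P7
Count = 8 - 1 = 7

7


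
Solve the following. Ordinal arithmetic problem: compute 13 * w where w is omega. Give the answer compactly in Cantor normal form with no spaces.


Compute 13 * w.
Ordinal * is associative and left-distributive over +, but NOT commutative; for finite n>1, n*w = w but w*n stays w*n.
For finite n>0, n * w = sup{n*k : k<w} = w. So 13 * w = w.
Result = w

w


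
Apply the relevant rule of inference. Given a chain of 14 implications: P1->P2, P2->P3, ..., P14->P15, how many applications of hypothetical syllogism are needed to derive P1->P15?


With 14 implications in a chain connecting 15 propositions:
P1->P2, P2->P3, ..., P14->P15
Steps needed = (number of implications) - 1 = 14 - 1 = 13

13


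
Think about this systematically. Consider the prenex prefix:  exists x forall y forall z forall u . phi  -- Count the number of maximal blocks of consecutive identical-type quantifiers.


Quantifier-type sequence: E A A A  (A=forall, E=exists)
Group into maximal same-type runs:
  Ex1 | Ax3
Number of blocks = 2

2


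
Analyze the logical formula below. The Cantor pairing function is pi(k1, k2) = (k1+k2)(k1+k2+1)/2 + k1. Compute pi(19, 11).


k1 + k2 = 30
(k1+k2)(k1+k2+1)/2 = 30 * 31 / 2 = 465
pi = 465 + 19 = 484

484


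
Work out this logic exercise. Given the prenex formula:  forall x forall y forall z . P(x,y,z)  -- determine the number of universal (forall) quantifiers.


Quantifier prefix: forall x forall y forall z
Mark each quantifier type:
  U U U
Universal count = 3, Existential count = 0
Asked for universal (forall) quantifiers: 3

3


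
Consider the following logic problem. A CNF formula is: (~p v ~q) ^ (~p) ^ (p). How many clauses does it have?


A CNF formula is a conjunction of clauses.
Clauses are separated by ^.
Counting the conjuncts: 3 clauses.

3


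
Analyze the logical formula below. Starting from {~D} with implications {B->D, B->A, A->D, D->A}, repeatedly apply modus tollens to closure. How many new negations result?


Initial negated facts: {~D}
Apply modus tollens to closure:
  ~D and B->D  =>  ~B
  ~D and A->D  =>  ~A
Final negated: {~A, ~B, ~D}
New negations: {~A, ~B}
Count = 2

2


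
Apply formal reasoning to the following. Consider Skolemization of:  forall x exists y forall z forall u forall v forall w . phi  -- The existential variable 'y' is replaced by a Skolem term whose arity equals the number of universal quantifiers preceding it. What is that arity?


Quantifier prefix: forall x exists y forall z forall u forall v forall w
'y' is existentially quantified at position 2.
Universal variables preceding it: x
Skolem function arity = 1

1


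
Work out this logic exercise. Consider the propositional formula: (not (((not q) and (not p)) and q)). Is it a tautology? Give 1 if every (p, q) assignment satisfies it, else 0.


Check all 4 assignments:
p=0, q=0: 1
p=0, q=1: 1
p=1, q=0: 1
p=1, q=1: 1
Satisfying count = 4/4.
Tautology iff count = 4: yes.

1


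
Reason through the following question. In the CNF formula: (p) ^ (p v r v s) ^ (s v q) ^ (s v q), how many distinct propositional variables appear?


Identify each variable that appears in the formula.
Variables found: p, q, r, s
Count = 4

4


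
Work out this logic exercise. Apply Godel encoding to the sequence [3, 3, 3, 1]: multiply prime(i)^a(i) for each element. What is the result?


Encode each element as an exponent of the corresponding prime:
  2^3 = 8
  3^3 = 27
  5^3 = 125
  7^1 = 7
Product = 8 * 27 * 125 * 7 = 189000

189000


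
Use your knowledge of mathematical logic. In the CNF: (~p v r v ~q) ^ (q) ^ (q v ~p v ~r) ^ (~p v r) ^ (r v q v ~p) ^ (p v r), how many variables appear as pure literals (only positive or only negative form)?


Check each variable for pure literal status:
p: mixed (not pure)
q: mixed (not pure)
r: mixed (not pure)
Pure literal count = 0

0


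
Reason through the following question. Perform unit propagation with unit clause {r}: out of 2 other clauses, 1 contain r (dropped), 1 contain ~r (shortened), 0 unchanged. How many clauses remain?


Satisfied (removed): 1
Shortened (remain): 1
Unchanged (remain): 0
Remaining = 1 + 0 = 1

1


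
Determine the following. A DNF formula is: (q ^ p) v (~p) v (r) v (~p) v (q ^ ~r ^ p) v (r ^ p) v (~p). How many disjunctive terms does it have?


A DNF formula is a disjunction of terms (conjunctions).
Terms are separated by v.
Counting the disjuncts: 7 terms.

7


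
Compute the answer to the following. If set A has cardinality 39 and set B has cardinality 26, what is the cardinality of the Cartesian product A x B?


The Cartesian product A x B contains all ordered pairs (a, b).
|A x B| = |A| * |B| = 39 * 26 = 1014

1014


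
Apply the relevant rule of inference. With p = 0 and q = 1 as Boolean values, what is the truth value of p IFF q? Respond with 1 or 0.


p = 0, q = 1
Operation: p IFF q
Evaluate: 0 IFF 1 = 0

0


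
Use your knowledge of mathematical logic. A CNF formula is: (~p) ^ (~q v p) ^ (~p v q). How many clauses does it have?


A CNF formula is a conjunction of clauses.
Clauses are separated by ^.
Counting the conjuncts: 3 clauses.

3


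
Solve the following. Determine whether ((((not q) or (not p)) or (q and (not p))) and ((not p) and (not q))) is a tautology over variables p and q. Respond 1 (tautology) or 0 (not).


Check all 4 assignments:
p=0, q=0: 1
p=0, q=1: 0
p=1, q=0: 0
p=1, q=1: 0
Satisfying count = 1/4.
Tautology iff count = 4: no.

0


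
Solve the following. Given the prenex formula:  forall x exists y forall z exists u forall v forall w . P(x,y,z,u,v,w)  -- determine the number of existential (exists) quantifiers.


Quantifier prefix: forall x exists y forall z exists u forall v forall w
Mark each quantifier type:
  U E U E U U
Universal count = 4, Existential count = 2
Asked for existential (exists) quantifiers: 2

2


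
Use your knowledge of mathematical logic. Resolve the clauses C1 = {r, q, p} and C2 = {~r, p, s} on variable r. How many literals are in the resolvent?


Remove r from C1 and ~r from C2.
C1 remainder: {q, p}
C2 remainder: {p, s}
Union (resolvent): {p, q, s}
Resolvent has 3 literal(s).

3


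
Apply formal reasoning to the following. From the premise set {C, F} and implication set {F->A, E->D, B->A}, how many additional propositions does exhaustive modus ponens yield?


Initial facts: {C, F}
Apply modus ponens to closure:
  F and F->A  =>  A
Final known: {A, C, F}
New propositions: {A}
Count = 1

1


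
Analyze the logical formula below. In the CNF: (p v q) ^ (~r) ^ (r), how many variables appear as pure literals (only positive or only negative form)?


Check each variable for pure literal status:
p: pure positive
q: pure positive
r: mixed (not pure)
Pure literal count = 2

2


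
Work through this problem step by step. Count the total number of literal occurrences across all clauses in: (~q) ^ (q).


Counting literals in each clause:
Clause 1: 1 literal(s)
Clause 2: 1 literal(s)
Total = 2

2


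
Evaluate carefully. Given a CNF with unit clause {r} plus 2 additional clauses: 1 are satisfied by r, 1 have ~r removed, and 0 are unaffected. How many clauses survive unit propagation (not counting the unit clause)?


Satisfied (removed): 1
Shortened (remain): 1
Unchanged (remain): 0
Remaining = 1 + 0 = 1

1


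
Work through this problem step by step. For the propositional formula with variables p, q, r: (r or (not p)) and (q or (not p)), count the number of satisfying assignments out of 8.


Evaluate all 8 assignments for p, q, r:
p=0, q=0, r=0: 1
p=0, q=0, r=1: 1
p=0, q=1, r=0: 1
p=0, q=1, r=1: 1
p=1, q=0, r=0: 0
p=1, q=0, r=1: 0
p=1, q=1, r=0: 0
p=1, q=1, r=1: 1
Satisfying count = 5

5


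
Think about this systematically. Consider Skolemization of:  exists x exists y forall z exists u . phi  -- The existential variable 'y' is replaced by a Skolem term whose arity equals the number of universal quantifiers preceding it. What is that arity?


Quantifier prefix: exists x exists y forall z exists u
'y' is existentially quantified at position 2.
No universal quantifiers precede it.
Skolem function arity = 0 (a Skolem constant)

0


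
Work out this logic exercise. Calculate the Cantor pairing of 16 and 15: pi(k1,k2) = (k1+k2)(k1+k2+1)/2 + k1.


k1 + k2 = 31
(k1+k2)(k1+k2+1)/2 = 31 * 32 / 2 = 496
pi = 496 + 16 = 512

512


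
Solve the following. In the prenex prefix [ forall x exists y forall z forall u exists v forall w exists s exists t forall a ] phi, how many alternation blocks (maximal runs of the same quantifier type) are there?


Quantifier-type sequence: A E A A E A E E A  (A=forall, E=exists)
Group into maximal same-type runs:
  Ax1 | Ex1 | Ax2 | Ex1 | Ax1 | Ex2 | Ax1
Number of blocks = 7

7


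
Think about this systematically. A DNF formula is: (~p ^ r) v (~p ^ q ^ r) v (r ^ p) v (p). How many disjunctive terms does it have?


A DNF formula is a disjunction of terms (conjunctions).
Terms are separated by v.
Counting the disjuncts: 4 terms.

4


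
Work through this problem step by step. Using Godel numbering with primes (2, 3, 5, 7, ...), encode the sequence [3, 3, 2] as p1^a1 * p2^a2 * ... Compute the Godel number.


Encode each element as an exponent of the corresponding prime:
  2^3 = 8
  3^3 = 27
  5^2 = 25
Product = 8 * 27 * 25 = 5400

5400


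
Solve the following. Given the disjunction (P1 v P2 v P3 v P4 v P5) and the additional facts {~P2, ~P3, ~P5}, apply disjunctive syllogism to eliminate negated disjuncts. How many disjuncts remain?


Original disjuncts (5): P1, P2, P3, P4, P5
Negated (eliminate): ~P2, ~P3, ~P5
Remaining disjuncts: P1, P4
Count = 5 - 3 = 2

2


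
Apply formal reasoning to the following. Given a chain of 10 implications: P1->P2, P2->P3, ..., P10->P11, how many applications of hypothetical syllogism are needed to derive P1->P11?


With 10 implications in a chain connecting 11 propositions:
P1->P2, P2->P3, ..., P10->P11
Steps needed = (number of implications) - 1 = 10 - 1 = 9

9


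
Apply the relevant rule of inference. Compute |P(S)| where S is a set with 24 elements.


The power set of a set with n elements has 2^n elements.
|P(S)| = 2^24 = 16777216

16777216


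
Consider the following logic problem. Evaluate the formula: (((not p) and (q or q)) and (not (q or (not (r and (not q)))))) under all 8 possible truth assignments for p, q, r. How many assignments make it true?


Check all 8 assignments:
p=0, q=0, r=0: 0
p=0, q=0, r=1: 0
p=0, q=1, r=0: 0
p=0, q=1, r=1: 0
p=1, q=0, r=0: 0
p=1, q=0, r=1: 0
p=1, q=1, r=0: 0
p=1, q=1, r=1: 0
Count of True = 0

0


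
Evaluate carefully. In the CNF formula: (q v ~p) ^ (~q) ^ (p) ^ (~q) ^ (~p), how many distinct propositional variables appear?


Identify each variable that appears in the formula.
Variables found: p, q
Count = 2

2


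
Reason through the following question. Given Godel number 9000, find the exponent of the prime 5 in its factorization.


Factorize 9000 by dividing by 5 repeatedly.
Division steps: 5 divides 9000 exactly 3 time(s).
Exponent of 5 = 3

3


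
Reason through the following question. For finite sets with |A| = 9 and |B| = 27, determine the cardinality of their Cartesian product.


The Cartesian product A x B contains all ordered pairs (a, b).
|A x B| = |A| * |B| = 9 * 27 = 243

243


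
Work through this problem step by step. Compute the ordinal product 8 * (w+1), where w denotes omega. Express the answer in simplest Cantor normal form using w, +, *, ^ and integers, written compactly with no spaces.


Compute 8 * (w+1).
Ordinal * is associative and left-distributive over +, but NOT commutative; for finite n>1, n*w = w but w*n stays w*n.
By left-distributivity: 8 * (w+1) = 8*w + 8*1 = w + 8 = w+8.
Result = w+8

w+8


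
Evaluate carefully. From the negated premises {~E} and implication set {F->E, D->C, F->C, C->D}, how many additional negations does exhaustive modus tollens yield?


Initial negated facts: {~E}
Apply modus tollens to closure:
  ~E and F->E  =>  ~F
Final negated: {~E, ~F}
New negations: {~F}
Count = 1

1


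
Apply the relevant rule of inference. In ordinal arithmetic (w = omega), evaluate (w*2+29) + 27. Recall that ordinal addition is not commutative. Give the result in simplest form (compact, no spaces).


Compute (w*2+29) + 27.
Ordinal + is associative but NOT commutative; for finite n>0, n + w = w but w + n stays w+n.
By associativity: (w*2+29) + 27 = w*2 + (29+27) = w*2+56.
Result = w*2+56

w*2+56


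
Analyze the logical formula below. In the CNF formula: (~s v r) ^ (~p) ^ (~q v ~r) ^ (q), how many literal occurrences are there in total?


Counting literals in each clause:
Clause 1: 2 literal(s)
Clause 2: 1 literal(s)
Clause 3: 2 literal(s)
Clause 4: 1 literal(s)
Total = 6

6


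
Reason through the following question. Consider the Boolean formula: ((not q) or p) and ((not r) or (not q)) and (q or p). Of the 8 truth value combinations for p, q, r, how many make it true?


Evaluate all 8 assignments for p, q, r:
p=0, q=0, r=0: 0
p=0, q=0, r=1: 0
p=0, q=1, r=0: 0
p=0, q=1, r=1: 0
p=1, q=0, r=0: 1
p=1, q=0, r=1: 1
p=1, q=1, r=0: 1
p=1, q=1, r=1: 0
Satisfying count = 3

3


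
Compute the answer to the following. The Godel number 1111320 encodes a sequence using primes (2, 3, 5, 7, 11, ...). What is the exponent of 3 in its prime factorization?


Factorize 1111320 by dividing by 3 repeatedly.
Division steps: 3 divides 1111320 exactly 4 time(s).
Exponent of 3 = 4

4
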